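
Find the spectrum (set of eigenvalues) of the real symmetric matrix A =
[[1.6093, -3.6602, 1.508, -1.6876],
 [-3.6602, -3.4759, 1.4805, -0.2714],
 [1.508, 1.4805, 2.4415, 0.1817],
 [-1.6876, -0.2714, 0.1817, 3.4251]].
sigma(A) ≈ {-6, 2, 3, 5}

A is real symmetric, so its spectrum consists of real eigenvalues. Expanding the characteristic polynomial of the displayed matrix gives
  det(λ I - A) = p(λ) = λ^4 + (-4)λ^3 + (-29)λ^2 + (155.9981)λ + (-179.9973).
Solving p(λ) = 0 yields eigenvalues ≈ -6, 2, 3, 5. (A is shown rounded to 4 decimals, so these recover the underlying integer eigenvalues to within that precision.)
Verification: the trace of A = 4 equals the sum of eigenvalues 4, and det(A) ≈ -179.9973 matches the eigenvalue product -180.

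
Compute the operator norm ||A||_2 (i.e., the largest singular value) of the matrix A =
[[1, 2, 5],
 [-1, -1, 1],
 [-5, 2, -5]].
||A||_2 ≈ 8.4112 (= sqrt(largest eigenvalue of A^T A))

||A||_2 = sigma_max(A) = sqrt(lambda_max(A^T A)). Form the symmetric matrix M = A^T A =
[[27, -7, 29],
 [-7, 9, -1],
 [29, -1, 51]].
Its characteristic polynomial (trace, sum of principal 2x2 minors, determinant of M give the coefficients) is
  p(λ) = det(λ I - M) = λ^3 - 87λ^2 + 1188λ - 2704.
No integer candidate from the rational root theorem (±divisors of 2704) is a root, so the roots are irrational. The cubic discriminant is Δ = 1686517200 > 0, so there are three distinct real roots. p(2) = -668 and p(3) = 104 have opposite signs, so a root lies in (2, 3); Newton's method refines it to λ ≈ 2.8524. p(13) = 234 and p(14) = -380 have opposite signs, so a root lies in (13, 14); Newton's method refines it to λ ≈ 13.3993. p(70) = -2844 and p(71) = 988 have opposite signs, so a root lies in (70, 71); Newton's method refines it to λ ≈ 70.7483. Check (Vieta): the three roots sum to 87, matching tr M = 87.
So the eigenvalues of A^T A are ≈ 2.8524, 13.3993, 70.7483 (all ≥ 0, as they must be for A^T A). The largest is λ_max ≈ 70.7483, hence ||A||_2 = sqrt(λ_max) ≈ 8.4112.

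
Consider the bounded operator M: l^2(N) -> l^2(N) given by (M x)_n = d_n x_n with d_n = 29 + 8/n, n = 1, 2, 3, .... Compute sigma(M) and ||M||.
sigma(M) = {29 + 8/n : n ≥ 1} ∪ {29}; ||M|| = 37

A bounded diagonal operator on l^2 with diagonal entries d_n has spectrum equal to the closure of {d_n : n ≥ 1}: every d_n is an eigenvalue (with eigenvector e_n), so {d_n} ⊂ sigma(M); the spectrum is closed, so its closure is too; and for lambda not in the closure, (M - lambda I) has bounded inverse (the diagonal entries 1/(d_n - lambda) are bounded). For our sequence d_n = 29 + 8/n, n = 1, 2, 3, ...:
  - {d_n} = {29 + 8/n : n ≥ 1}; the only limit point is 29
  - closure = {29 + 8/n : n ≥ 1} ∪ {29}
For the norm: a diagonal operator has ||M|| = sup_n |d_n|. Here d_n = 29 + 8/n is positive and decreasing, so sup_n |d_n| = d_1 = 29 + 8 = 37. So ||M|| = 37.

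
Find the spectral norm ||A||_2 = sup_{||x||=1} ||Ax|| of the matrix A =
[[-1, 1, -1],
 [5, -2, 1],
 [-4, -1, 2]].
||A||_2 ≈ 6.5835 (= sqrt(largest eigenvalue of A^T A))

||A||_2 = sigma_max(A) = sqrt(lambda_max(A^T A)). Form the symmetric matrix M = A^T A =
[[42, -7, -2],
 [-7, 6, -5],
 [-2, -5, 6]].
Its characteristic polynomial (trace, sum of principal 2x2 minors, determinant of M give the coefficients) is
  p(λ) = det(λ I - M) = λ^3 - 54λ^2 + 462λ - 4.
No integer candidate from the rational root theorem (±divisors of 4) is a root, so the roots are irrational. The cubic discriminant is Δ = 227234592 > 0, so there are three distinct real roots. p(0) = -4 and p(1) = 405 have opposite signs, so a root lies in (0, 1); Newton's method refines it to λ ≈ 0.0087. p(10) = 216 and p(11) = -125 have opposite signs, so a root lies in (10, 11); Newton's method refines it to λ ≈ 10.6484. p(43) = -477 and p(44) = 964 have opposite signs, so a root lies in (43, 44); Newton's method refines it to λ ≈ 43.343. Check (Vieta): the three roots sum to 54, matching tr M = 54.
So the eigenvalues of A^T A are ≈ 0.0087, 10.6484, 43.343 (all ≥ 0, as they must be for A^T A). The largest is λ_max ≈ 43.343, hence ||A||_2 = sqrt(λ_max) ≈ 6.5835.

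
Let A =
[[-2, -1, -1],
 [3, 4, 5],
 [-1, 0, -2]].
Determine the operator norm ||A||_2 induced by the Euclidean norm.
||A||_2 ≈ 7.623 (= sqrt(largest eigenvalue of A^T A))

||A||_2 = sigma_max(A) = sqrt(lambda_max(A^T A)). Form the symmetric matrix M = A^T A =
[[14, 14, 19],
 [14, 17, 21],
 [19, 21, 30]].
Its characteristic polynomial (trace, sum of principal 2x2 minors, determinant of M give the coefficients) is
  p(λ) = det(λ I - M) = λ^3 - 61λ^2 + 170λ - 121.
No integer candidate from the rational root theorem (±divisors of 121) is a root, so the roots are irrational. The cubic discriminant is Δ = 216649 > 0, so there are three distinct real roots. p(1) = -11 and p(1.5) = 0.125 have opposite signs, so a root lies in (1, 1.5); Newton's method refines it to λ ≈ 1.3723. p(1.5) = 0.125 and p(2) = -17 have opposite signs, so a root lies in (1.5, 2); Newton's method refines it to λ ≈ 1.5173. p(58) = -353 and p(59) = 2947 have opposite signs, so a root lies in (58, 59); Newton's method refines it to λ ≈ 58.1104. Check (Vieta): the three roots sum to 61, matching tr M = 61.
So the eigenvalues of A^T A are ≈ 1.3723, 1.5173, 58.1104 (all ≥ 0, as they must be for A^T A). The largest is λ_max ≈ 58.1104, hence ||A||_2 = sqrt(λ_max) ≈ 7.623.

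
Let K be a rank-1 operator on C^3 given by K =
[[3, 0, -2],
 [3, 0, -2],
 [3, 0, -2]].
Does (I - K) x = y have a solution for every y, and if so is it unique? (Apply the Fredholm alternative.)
(I - K) is singular (det(I - K) = 0, i.e. 1 ∈ sigma(K)). (I - K) x = y is solvable iff y ⊥ ker((I - K)^*) = span{(3, 0, -2)}, i.e. iff 3y_1 - 2y_3 = 0. When solvable, the solutions are x = y + c·(1, 1, 1), c arbitrary (ker(I - K) = span{(1, 1, 1)}, dimension 1).

K has rank 1, so it is an outer product K = u v^T: every row of K is a multiple of one row vector. Reading off the entries, u = (1, 1, 1) and v = (3, 0, -2) (row i of K equals u_i·v^T). A rank-one matrix u v^T satisfies K u = u (v·u) and kills the (2)-dimensional subspace v^⊥, so its characteristic polynomial is lambda^2 (lambda - v·u) with v·u = tr K = 1. Hence the eigenvalues of I - K are 1 (multiplicity 2) and 1 - (1) = 0, so det(I - K) = 0. (Direct check: I - K =
[[-2, 0, 2],
 [-3, 1, 2],
 [-3, 0, 3]]
has determinant 0.) So 1 is an eigenvalue of K and (I - K) is not invertible. The finite-dimensional Fredholm alternative says: either (I - K) is invertible, or ker(I - K) ≠ {0} and then range(I - K) = ker((I - K)^*)^⊥, with dim ker(I - K) = dim ker((I - K)^*). We are in the second case, so we need both kernels. Kernel of I - K: (I - K) u = u - u (v·u) = u - u = 0, so ker(I - K) = span{u} = span{(1, 1, 1)} (it is exactly 1-dimensional because rank(I - K) = 2). Kernel of the adjoint: K is real, so (I - K)^* = I - K^T = I - v u^T, and (I - v u^T) v = v - v (u·v) = 0; hence ker((I - K)^*) = span{v} = span{(3, 0, -2)}. Therefore (I - K) x = y is solvable iff <y, v> = 0, i.e. iff 3y_1 - 2y_3 = 0. When this holds, K y = u (v·y) = 0, so (I - K) y = y and x = y is a particular solution; the full solution set is the line x = y + c·u = y + c·(1, 1, 1), c ∈ C.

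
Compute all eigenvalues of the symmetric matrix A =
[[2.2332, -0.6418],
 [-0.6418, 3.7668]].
sigma(A) ≈ {2, 4}

A is real symmetric, so its spectrum consists of real eigenvalues. Expanding the characteristic polynomial of the displayed matrix gives
  det(λ I - A) = p(λ) = λ^2 + (-6)λ + (8).
Solving p(λ) = 0 yields eigenvalues ≈ 2, 4. (A is shown rounded to 4 decimals, so these recover the underlying integer eigenvalues to within that precision.)
Verification: the trace of A = 6 equals the sum of eigenvalues 6, and det(A) ≈ 8.0001 matches the eigenvalue product 8.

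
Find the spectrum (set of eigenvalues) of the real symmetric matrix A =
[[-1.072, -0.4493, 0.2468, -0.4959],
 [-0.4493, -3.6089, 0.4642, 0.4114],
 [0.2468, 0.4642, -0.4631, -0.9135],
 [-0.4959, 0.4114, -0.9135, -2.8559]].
sigma(A) ≈ {-4, -3, -1, 0}

A is real symmetric, so its spectrum consists of real eigenvalues. Expanding the characteristic polynomial of the displayed matrix gives
  det(λ I - A) = p(λ) = λ^4 + (8)λ^3 + (19)λ^2 + (11.9986)λ + (0).
Solving p(λ) = 0 yields eigenvalues ≈ -4, -3, -1, 0. (A is shown rounded to 4 decimals, so these recover the underlying integer eigenvalues to within that precision.)
Verification: the trace of A = -8 equals the sum of eigenvalues -8, and det(A) ≈ -0.0009 matches the eigenvalue product 0.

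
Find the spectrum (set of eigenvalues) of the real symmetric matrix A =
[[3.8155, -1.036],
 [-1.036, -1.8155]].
sigma(A) ≈ {-2, 4}

A is real symmetric, so its spectrum consists of real eigenvalues. Expanding the characteristic polynomial of the displayed matrix gives
  det(λ I - A) = p(λ) = λ^2 + (-2)λ + (-8).
Solving p(λ) = 0 yields eigenvalues ≈ -2, 4. (A is shown rounded to 4 decimals, so these recover the underlying integer eigenvalues to within that precision.)
Verification: the trace of A = 2 equals the sum of eigenvalues 2, and det(A) ≈ -8.0003 matches the eigenvalue product -8.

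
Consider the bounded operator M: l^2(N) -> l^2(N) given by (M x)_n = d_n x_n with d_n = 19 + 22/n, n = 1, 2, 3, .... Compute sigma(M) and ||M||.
sigma(M) = {19 + 22/n : n ≥ 1} ∪ {19}; ||M|| = 41

A bounded diagonal operator on l^2 with diagonal entries d_n has spectrum equal to the closure of {d_n : n ≥ 1}: every d_n is an eigenvalue (with eigenvector e_n), so {d_n} ⊂ sigma(M); the spectrum is closed, so its closure is too; and for lambda not in the closure, (M - lambda I) has bounded inverse (the diagonal entries 1/(d_n - lambda) are bounded). For our sequence d_n = 19 + 22/n, n = 1, 2, 3, ...:
  - {d_n} = {19 + 22/n : n ≥ 1}; the only limit point is 19
  - closure = {19 + 22/n : n ≥ 1} ∪ {19}
For the norm: a diagonal operator has ||M|| = sup_n |d_n|. Here d_n = 19 + 22/n is positive and decreasing, so sup_n |d_n| = d_1 = 19 + 22 = 41. So ||M|| = 41.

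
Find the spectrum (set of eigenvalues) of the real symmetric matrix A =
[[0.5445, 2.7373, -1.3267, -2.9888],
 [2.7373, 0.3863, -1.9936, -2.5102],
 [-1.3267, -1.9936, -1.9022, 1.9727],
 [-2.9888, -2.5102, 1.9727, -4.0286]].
sigma(A) ≈ {-6, -3, -2, 6}

A is real symmetric, so its spectrum consists of real eigenvalues. Expanding the characteristic polynomial of the displayed matrix gives
  det(λ I - A) = p(λ) = λ^4 + (5)λ^3 + (-30)λ^2 + (-179.9977)λ + (-215.9964).
Solving p(λ) = 0 yields eigenvalues ≈ -6, -3, -2, 6. (A is shown rounded to 4 decimals, so these recover the underlying integer eigenvalues to within that precision.)
Verification: the trace of A = -5 equals the sum of eigenvalues -5, and det(A) ≈ -215.9964 matches the eigenvalue product -216.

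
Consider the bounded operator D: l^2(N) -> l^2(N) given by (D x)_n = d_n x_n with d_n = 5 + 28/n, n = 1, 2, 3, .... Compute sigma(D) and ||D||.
sigma(D) = {5 + 28/n : n ≥ 1} ∪ {5}; ||D|| = 33

A bounded diagonal operator on l^2 with diagonal entries d_n has spectrum equal to the closure of {d_n : n ≥ 1}: every d_n is an eigenvalue (with eigenvector e_n), so {d_n} ⊂ sigma(D); the spectrum is closed, so its closure is too; and for lambda not in the closure, (D - lambda I) has bounded inverse (the diagonal entries 1/(d_n - lambda) are bounded). For our sequence d_n = 5 + 28/n, n = 1, 2, 3, ...:
  - {d_n} = {5 + 28/n : n ≥ 1}; the only limit point is 5
  - closure = {5 + 28/n : n ≥ 1} ∪ {5}
For the norm: a diagonal operator has ||D|| = sup_n |d_n|. Here d_n = 5 + 28/n is positive and decreasing, so sup_n |d_n| = d_1 = 5 + 28 = 33. So ||D|| = 33.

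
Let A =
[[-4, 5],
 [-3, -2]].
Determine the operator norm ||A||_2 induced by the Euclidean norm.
||A||_2 = sqrt((54 + sqrt(800))/2) ≈ 6.4142 (= sqrt(largest eigenvalue of A^T A))

||A||_2 = sigma_max(A) = sqrt(lambda_max(A^T A)). Form the symmetric matrix M = A^T A =
[[25, -14],
 [-14, 29]].
Its characteristic polynomial (trace, determinant of M give the coefficients) is
  p(λ) = det(λ I - M) = λ^2 - 54λ + 529.
For λ^2 - 54λ + 529 the discriminant is 800. It is nonnegative but not a perfect square, so the roots are real and irrational: λ = (54 ± sqrt(800))/2 ≈ 41.1421, 12.8579.
So the eigenvalues of A^T A are ≈ 12.8579, 41.1421 (all ≥ 0, as they must be for A^T A). The largest is λ_max = (54 + sqrt(800))/2 ≈ 41.1421, hence ||A||_2 = sqrt(λ_max) = sqrt((54 + sqrt(800))/2) ≈ 6.4142.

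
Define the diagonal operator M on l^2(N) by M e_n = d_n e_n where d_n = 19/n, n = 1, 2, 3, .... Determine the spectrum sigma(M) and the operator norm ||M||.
sigma(M) = {19/n : n ≥ 1} ∪ {0}; ||M|| = 19

A bounded diagonal operator on l^2 with diagonal entries d_n has spectrum equal to the closure of {d_n : n ≥ 1}: every d_n is an eigenvalue (with eigenvector e_n), so {d_n} ⊂ sigma(M); the spectrum is closed, so its closure is too; and for lambda not in the closure, (M - lambda I) has bounded inverse (the diagonal entries 1/(d_n - lambda) are bounded). For our sequence d_n = 19/n, n = 1, 2, 3, ...:
  - {d_n} = {19/n : n ≥ 1}; the only limit point is 0
  - closure = {19/n : n ≥ 1} ∪ {0}
For the norm: a diagonal operator has ||M|| = sup_n |d_n|. Here d_n = 19/n is positive and decreasing, so sup_n |d_n| = d_1 = 19. So ||M|| = 19.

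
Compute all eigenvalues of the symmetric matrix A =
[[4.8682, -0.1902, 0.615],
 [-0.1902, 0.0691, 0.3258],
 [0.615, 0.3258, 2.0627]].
sigma(A) ≈ {0, 2, 5}

A is real symmetric, so its spectrum consists of real eigenvalues. Expanding the characteristic polynomial of the displayed matrix gives
  det(λ I - A) = p(λ) = λ^3 + (-7)λ^2 + (10)λ + (0).
Solving p(λ) = 0 yields eigenvalues ≈ 0, 2, 5. (A is shown rounded to 4 decimals, so these recover the underlying integer eigenvalues to within that precision.)
Verification: the trace of A = 7 equals the sum of eigenvalues 7, and det(A) ≈ 0.0002 matches the eigenvalue product 0.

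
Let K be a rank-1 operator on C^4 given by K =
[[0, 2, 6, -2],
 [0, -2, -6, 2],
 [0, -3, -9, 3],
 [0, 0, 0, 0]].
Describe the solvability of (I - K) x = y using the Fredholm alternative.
(I - K) is invertible (det(I - K) = 12 ≠ 0), so for every y in C^4 the equation (I - K) x = y has a unique solution.

K has rank 1, so it is an outer product K = u v^T: every row of K is a multiple of one row vector. Reading off the entries, u = (2, -2, -3, 0) and v = (0, 1, 3, -1) (row i of K equals u_i·v^T). A rank-one matrix u v^T satisfies K u = u (v·u) and kills the (3)-dimensional subspace v^⊥, so its characteristic polynomial is lambda^3 (lambda - v·u) with v·u = tr K = -11. Hence the eigenvalues of I - K are 1 (multiplicity 3) and 1 - (-11) = 12, so det(I - K) = 12. (Direct check: I - K =
[[1, -2, -6, 2],
 [0, 3, 6, -2],
 [0, 3, 10, -3],
 [0, 0, 0, 1]]
has determinant 12.) The finite-dimensional Fredholm alternative says: either (I - K) is invertible, or ker(I - K) ≠ {0} and then range(I - K) = ker((I - K)^*)^⊥, with dim ker(I - K) = dim ker((I - K)^*). Since det(I - K) ≠ 0, 1 is not an eigenvalue of K and ker(I - K) = {0}, so we are in the first case: for every y there is a unique x = (I - K)^(-1) y. Explicitly, by the Sherman–Morrison formula, (I - u v^T)^(-1) = I + u v^T/(1 - v·u), i.e. (I - K)^(-1) = I + K/(12).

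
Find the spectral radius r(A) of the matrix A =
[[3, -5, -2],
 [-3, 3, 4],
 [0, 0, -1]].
r(A) = (6 + sqrt(60))/2 ≈ 6.873

The eigenvalues of A are the roots of its characteristic polynomial. With M = A (coefficients from the trace, the sum of principal 2x2 minors, and det A):
  p(λ) = det(λ I - M) = λ^3 - 5λ^2 - 12λ - 6.
By the rational root theorem any rational root is an integer divisor of 6. Testing λ = -1: p(-1) = -1 - 5 + 12 - 6 = 0, so λ = -1 is a root. Dividing out (λ + 1) leaves p(λ) = (λ + 1)(λ^2 - 6λ - 6). For λ^2 - 6λ - 6 the discriminant is 60. It is nonnegative but not a perfect square, so the roots are real and irrational: λ = (6 ± sqrt(60))/2 ≈ 6.873, -0.873.
Thus the eigenvalues (to 4 decimals) are 6.873 (modulus 6.873); -0.873 (modulus 0.873); -1 (modulus 1). The spectral radius is the largest modulus: r(A) = (6 + sqrt(60))/2 ≈ 6.873. (Cross-check: r(A) ≤ ||A||_2 ≈ 8.2658; equality holds whenever A is normal, though it can also hold for some non-normal A.)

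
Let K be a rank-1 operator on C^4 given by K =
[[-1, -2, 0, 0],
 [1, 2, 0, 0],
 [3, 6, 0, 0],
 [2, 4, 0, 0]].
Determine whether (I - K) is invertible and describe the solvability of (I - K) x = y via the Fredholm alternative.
(I - K) is singular (det(I - K) = 0, i.e. 1 ∈ sigma(K)). (I - K) x = y is solvable iff y ⊥ ker((I - K)^*) = span{(-1, -2, 0, 0)}, i.e. iff -y_1 - 2y_2 = 0. When solvable, the solutions are x = y + c·(1, -1, -3, -2), c arbitrary (ker(I - K) = span{(1, -1, -3, -2)}, dimension 1).

K has rank 1, so it is an outer product K = u v^T: every row of K is a multiple of one row vector. Reading off the entries, u = (1, -1, -3, -2) and v = (-1, -2, 0, 0) (row i of K equals u_i·v^T). A rank-one matrix u v^T satisfies K u = u (v·u) and kills the (3)-dimensional subspace v^⊥, so its characteristic polynomial is lambda^3 (lambda - v·u) with v·u = tr K = 1. Hence the eigenvalues of I - K are 1 (multiplicity 3) and 1 - (1) = 0, so det(I - K) = 0. (Direct check: I - K =
[[2, 2, 0, 0],
 [-1, -1, 0, 0],
 [-3, -6, 1, 0],
 [-2, -4, 0, 1]]
has determinant 0.) So 1 is an eigenvalue of K and (I - K) is not invertible. The finite-dimensional Fredholm alternative says: either (I - K) is invertible, or ker(I - K) ≠ {0} and then range(I - K) = ker((I - K)^*)^⊥, with dim ker(I - K) = dim ker((I - K)^*). We are in the second case, so we need both kernels. Kernel of I - K: (I - K) u = u - u (v·u) = u - u = 0, so ker(I - K) = span{u} = span{(1, -1, -3, -2)} (it is exactly 1-dimensional because rank(I - K) = 3). Kernel of the adjoint: K is real, so (I - K)^* = I - K^T = I - v u^T, and (I - v u^T) v = v - v (u·v) = 0; hence ker((I - K)^*) = span{v} = span{(-1, -2, 0, 0)}. Therefore (I - K) x = y is solvable iff <y, v> = 0, i.e. iff -y_1 - 2y_2 = 0. When this holds, K y = u (v·y) = 0, so (I - K) y = y and x = y is a particular solution; the full solution set is the line x = y + c·u = y + c·(1, -1, -3, -2), c ∈ C.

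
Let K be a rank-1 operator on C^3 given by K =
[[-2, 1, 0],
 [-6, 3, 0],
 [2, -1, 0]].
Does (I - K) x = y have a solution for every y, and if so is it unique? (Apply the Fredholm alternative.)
(I - K) is singular (det(I - K) = 0, i.e. 1 ∈ sigma(K)). (I - K) x = y is solvable iff y ⊥ ker((I - K)^*) = span{(-2, 1, 0)}, i.e. iff -2y_1 + y_2 = 0. When solvable, the solutions are x = y + c·(1, 3, -1), c arbitrary (ker(I - K) = span{(1, 3, -1)}, dimension 1).

K has rank 1, so it is an outer product K = u v^T: every row of K is a multiple of one row vector. Reading off the entries, u = (1, 3, -1) and v = (-2, 1, 0) (row i of K equals u_i·v^T). A rank-one matrix u v^T satisfies K u = u (v·u) and kills the (2)-dimensional subspace v^⊥, so its characteristic polynomial is lambda^2 (lambda - v·u) with v·u = tr K = 1. Hence the eigenvalues of I - K are 1 (multiplicity 2) and 1 - (1) = 0, so det(I - K) = 0. (Direct check: I - K =
[[3, -1, 0],
 [6, -2, 0],
 [-2, 1, 1]]
has determinant 0.) So 1 is an eigenvalue of K and (I - K) is not invertible. The finite-dimensional Fredholm alternative says: either (I - K) is invertible, or ker(I - K) ≠ {0} and then range(I - K) = ker((I - K)^*)^⊥, with dim ker(I - K) = dim ker((I - K)^*). We are in the second case, so we need both kernels. Kernel of I - K: (I - K) u = u - u (v·u) = u - u = 0, so ker(I - K) = span{u} = span{(1, 3, -1)} (it is exactly 1-dimensional because rank(I - K) = 2). Kernel of the adjoint: K is real, so (I - K)^* = I - K^T = I - v u^T, and (I - v u^T) v = v - v (u·v) = 0; hence ker((I - K)^*) = span{v} = span{(-2, 1, 0)}. Therefore (I - K) x = y is solvable iff <y, v> = 0, i.e. iff -2y_1 + y_2 = 0. When this holds, K y = u (v·y) = 0, so (I - K) y = y and x = y is a particular solution; the full solution set is the line x = y + c·u = y + c·(1, 3, -1), c ∈ C.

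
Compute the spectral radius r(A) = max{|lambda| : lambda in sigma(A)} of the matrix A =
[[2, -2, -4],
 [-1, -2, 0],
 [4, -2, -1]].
r(A) ≈ 3.6996

The eigenvalues of A are the roots of its characteristic polynomial. With M = A (coefficients from the trace, the sum of principal 2x2 minors, and det A):
  p(λ) = det(λ I - M) = λ^3 + λ^2 + 10λ + 34.
No integer candidate from the rational root theorem (±divisors of 34) is a root, so the roots are irrational. The cubic discriminant is Δ = -29128 < 0, so there is one real root and a complex-conjugate pair. p(-3) = -14 and p(-2) = 10 have opposite signs, so a root lies in (-3, -2); Newton's method refines it to λ ≈ -2.4841. Dividing out (λ - (-2.4841)) leaves approximately λ^2 - 1.4841λ + 13.6868. For λ^2 - 1.4841λ + 13.6868 the discriminant is -52.5446. It is negative, so the remaining roots are the complex-conjugate pair λ ≈ 0.7421 ± 3.6244i. Their product equals the constant term, so |λ|^2 ≈ 13.6868 and |λ| ≈ 3.6996.
Thus the eigenvalues (to 4 decimals) are -2.4841 (modulus 2.4841); 0.7421 ± 3.6244i (modulus 3.6996). The spectral radius is the largest modulus: r(A) ≈ 3.6996. (Cross-check: r(A) ≤ ||A||_2 ≈ 6.2157; equality holds whenever A is normal, though it can also hold for some non-normal A.)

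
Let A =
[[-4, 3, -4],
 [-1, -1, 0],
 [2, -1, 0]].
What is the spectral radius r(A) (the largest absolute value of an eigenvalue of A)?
r(A) ≈ 3.2604

The eigenvalues of A are the roots of its characteristic polynomial. With M = A (coefficients from the trace, the sum of principal 2x2 minors, and det A):
  p(λ) = det(λ I - M) = λ^3 + 5λ^2 + 15λ + 12.
No integer candidate from the rational root theorem (±divisors of 12) is a root, so the roots are irrational. The cubic discriminant is Δ = -1563 < 0, so there is one real root and a complex-conjugate pair. p(-2) = -6 and p(-1) = 1 have opposite signs, so a root lies in (-2, -1); Newton's method refines it to λ ≈ -1.1289. Dividing out (λ - (-1.1289)) leaves approximately λ^2 + 3.8711λ + 10.63. For λ^2 + 3.8711λ + 10.63 the discriminant is -27.5343. It is negative, so the remaining roots are the complex-conjugate pair λ ≈ -1.9356 ± 2.6237i. Their product equals the constant term, so |λ|^2 ≈ 10.63 and |λ| ≈ 3.2604.
Thus the eigenvalues (to 4 decimals) are -1.1289 (modulus 1.1289); -1.9356 ± 2.6237i (modulus 3.2604). The spectral radius is the largest modulus: r(A) ≈ 3.2604. (Cross-check: r(A) ≤ ||A||_2 ≈ 6.6431; equality holds whenever A is normal, though it can also hold for some non-normal A.)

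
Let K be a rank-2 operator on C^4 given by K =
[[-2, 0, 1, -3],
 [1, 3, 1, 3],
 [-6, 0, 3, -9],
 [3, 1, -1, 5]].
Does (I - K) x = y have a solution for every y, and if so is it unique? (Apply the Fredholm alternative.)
(I - K) is invertible (det(I - K) = 12 ≠ 0), so for every y in C^4 the equation (I - K) x = y has a unique solution.

K has rank 2 and factors as K = U V^T = u1 v1^T + u2 v2^T with u1 = (1, 1, 3, -1), v1 = (-1, 1, 1, -1), u2 = (1, -2, 3, -2), v2 = (-1, -1, 0, -2) (multiplying out reproduces the displayed K). The nonzero eigenvalues of U V^T coincide with those of the 2 x 2 matrix G = V^T U = [[v1·u1, v1·u2], [v2·u1, v2·u2]] = [[4, 2], [0, 5]], and by the Sylvester determinant identity det(I_4 - U V^T) = det(I_2 - V^T U) = det([[-3, -2], [0, -4]]) = (-3)(-4) - (-2)(0) = 12. (Direct check: I - K =
[[3, 0, -1, 3],
 [-1, -2, -1, -3],
 [6, 0, -2, 9],
 [-3, -1, 1, -4]]
has determinant 12.) The finite-dimensional Fredholm alternative says: either (I - K) is invertible, or ker(I - K) ≠ {0} and then range(I - K) = ker((I - K)^*)^⊥, with dim ker(I - K) = dim ker((I - K)^*). Since det(I - K) ≠ 0, 1 is not an eigenvalue of K and ker(I - K) = {0}, so we are in the first case: for every y there is a unique x = (I - K)^(-1) y. (Explicitly, by the Woodbury identity, (I - U V^T)^(-1) = I + U (I_2 - G)^(-1) V^T.)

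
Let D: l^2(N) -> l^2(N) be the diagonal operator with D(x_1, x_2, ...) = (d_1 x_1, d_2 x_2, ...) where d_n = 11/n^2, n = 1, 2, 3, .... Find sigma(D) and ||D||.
sigma(D) = {11/n^2 : n ≥ 1} ∪ {0}; ||D|| = 11

A bounded diagonal operator on l^2 with diagonal entries d_n has spectrum equal to the closure of {d_n : n ≥ 1}: every d_n is an eigenvalue (with eigenvector e_n), so {d_n} ⊂ sigma(D); the spectrum is closed, so its closure is too; and for lambda not in the closure, (D - lambda I) has bounded inverse (the diagonal entries 1/(d_n - lambda) are bounded). For our sequence d_n = 11/n^2, n = 1, 2, 3, ...:
  - {d_n} = {11/n^2 : n ≥ 1}; the only limit point is 0
  - closure = {11/n^2 : n ≥ 1} ∪ {0}
For the norm: a diagonal operator has ||D|| = sup_n |d_n|. Here d_n = 11/n^2 is positive and decreasing, so sup_n |d_n| = d_1 = 11. So ||D|| = 11.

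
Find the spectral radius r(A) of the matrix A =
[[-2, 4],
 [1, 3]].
r(A) = (1 + sqrt(41))/2 ≈ 3.7016

The eigenvalues of A are the roots of its characteristic polynomial. With M = A (coefficients from the trace and determinant):
  p(λ) = det(λ I - M) = λ^2 - λ - 10.
For λ^2 - λ - 10 the discriminant is 41. It is nonnegative but not a perfect square, so the roots are real and irrational: λ = (1 ± sqrt(41))/2 ≈ 3.7016, -2.7016.
Thus the eigenvalues (to 4 decimals) are 3.7016 (modulus 3.7016); -2.7016 (modulus 2.7016). The spectral radius is the largest modulus: r(A) = (1 + sqrt(41))/2 ≈ 3.7016. (Cross-check: r(A) ≤ ||A||_2 ≈ 5.1167; equality holds whenever A is normal, though it can also hold for some non-normal A.)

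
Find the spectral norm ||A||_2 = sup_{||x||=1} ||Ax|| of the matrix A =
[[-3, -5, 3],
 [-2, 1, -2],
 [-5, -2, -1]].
||A||_2 ≈ 7.7151 (= sqrt(largest eigenvalue of A^T A))

||A||_2 = sigma_max(A) = sqrt(lambda_max(A^T A)). Form the symmetric matrix M = A^T A =
[[38, 23, 0],
 [23, 30, -15],
 [0, -15, 14]].
Its characteristic polynomial (trace, sum of principal 2x2 minors, determinant of M give the coefficients) is
  p(λ) = det(λ I - M) = λ^3 - 82λ^2 + 1338λ - 4.
No integer candidate from the rational root theorem (±divisors of 4) is a root, so the roots are irrational. The cubic discriminant is Δ = 2455292000 > 0, so there are three distinct real roots. p(0) = -4 and p(1) = 1253 have opposite signs, so a root lies in (0, 1); Newton's method refines it to λ ≈ 0.003. p(22) = 392 and p(23) = -441 have opposite signs, so a root lies in (22, 23); Newton's method refines it to λ ≈ 22.4749. p(59) = -1125 and p(60) = 1076 have opposite signs, so a root lies in (59, 60); Newton's method refines it to λ ≈ 59.5221. Check (Vieta): the three roots sum to 82, matching tr M = 82.
So the eigenvalues of A^T A are ≈ 0.003, 22.4749, 59.5221 (all ≥ 0, as they must be for A^T A). The largest is λ_max ≈ 59.5221, hence ||A||_2 = sqrt(λ_max) ≈ 7.7151.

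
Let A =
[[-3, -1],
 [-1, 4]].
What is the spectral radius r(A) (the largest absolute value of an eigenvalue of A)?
r(A) = (1 + sqrt(53))/2 ≈ 4.1401

The eigenvalues of A are the roots of its characteristic polynomial. With M = A (coefficients from the trace and determinant):
  p(λ) = det(λ I - M) = λ^2 - λ - 13.
For λ^2 - λ - 13 the discriminant is 53. It is nonnegative but not a perfect square, so the roots are real and irrational: λ = (1 ± sqrt(53))/2 ≈ 4.1401, -3.1401.
Thus the eigenvalues (to 4 decimals) are 4.1401 (modulus 4.1401); -3.1401 (modulus 3.1401). The spectral radius is the largest modulus: r(A) = (1 + sqrt(53))/2 ≈ 4.1401. (Cross-check: r(A) ≤ ||A||_2 ≈ 4.1401; equality holds whenever A is normal, though it can also hold for some non-normal A.)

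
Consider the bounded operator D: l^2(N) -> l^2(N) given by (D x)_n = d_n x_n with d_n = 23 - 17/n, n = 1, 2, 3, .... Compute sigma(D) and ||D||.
sigma(D) = {23 - 17/n : n ≥ 1} ∪ {23}; ||D|| = 23

A bounded diagonal operator on l^2 with diagonal entries d_n has spectrum equal to the closure of {d_n : n ≥ 1}: every d_n is an eigenvalue (with eigenvector e_n), so {d_n} ⊂ sigma(D); the spectrum is closed, so its closure is too; and for lambda not in the closure, (D - lambda I) has bounded inverse (the diagonal entries 1/(d_n - lambda) are bounded). For our sequence d_n = 23 - 17/n, n = 1, 2, 3, ...:
  - {d_n} = {23 - 17/n : n ≥ 1}; the only limit point is 23
  - closure = {23 - 17/n : n ≥ 1} ∪ {23}
For the norm: a diagonal operator has ||D|| = sup_n |d_n|. Here d_n = 23 - 17/n increases monotonically from d_1 = 6 toward 23, with all terms in [6, 23); so sup_n |d_n| = 23 (the supremum is the limit, not attained). So ||D|| = 23.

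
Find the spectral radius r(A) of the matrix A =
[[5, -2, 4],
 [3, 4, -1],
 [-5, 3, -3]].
r(A) ≈ 3.6169

The eigenvalues of A are the roots of its characteristic polynomial. With M = A (coefficients from the trace, the sum of principal 2x2 minors, and det A):
  p(λ) = det(λ I - M) = λ^3 - 6λ^2 + 22λ - 43.
No integer candidate from the rational root theorem (±divisors of 43) is a root, so the roots are irrational. The cubic discriminant is Δ = -10075 < 0, so there is one real root and a complex-conjugate pair. p(3) = -4 and p(4) = 13 have opposite signs, so a root lies in (3, 4); Newton's method refines it to λ ≈ 3.2869. Dividing out (λ - (3.2869)) leaves approximately λ^2 - 2.7131λ + 13.0823. For λ^2 - 2.7131λ + 13.0823 the discriminant is -44.9682. It is negative, so the remaining roots are the complex-conjugate pair λ ≈ 1.3566 ± 3.3529i. Their product equals the constant term, so |λ|^2 ≈ 13.0823 and |λ| ≈ 3.6169.
Thus the eigenvalues (to 4 decimals) are 3.2869 (modulus 3.2869); 1.3566 ± 3.3529i (modulus 3.6169). The spectral radius is the largest modulus: r(A) ≈ 3.6169. (Cross-check: r(A) ≤ ||A||_2 ≈ 9.332; equality holds whenever A is normal, though it can also hold for some non-normal A.)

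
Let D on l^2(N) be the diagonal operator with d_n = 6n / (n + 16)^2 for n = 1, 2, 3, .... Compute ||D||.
||D|| = 3/32 (attained at n = 16)

For D diagonal, ||D|| = sup_n |d_n|. Treat f(x) = 6x / (x + 16)^2 for real x > 0. By the quotient rule, f'(x) = 6(16 - x)/(x + 16)^3, which is positive for x < 16 and negative for x > 16. So f has a unique maximum at x = 16, and since 16 is a positive integer, the supremum over n ≥ 1 is attained at n = 16: d_16 = 6·16/(16 + 16)^2 = 6·16/1024 = 3/32. Hence ||D|| = 3/32.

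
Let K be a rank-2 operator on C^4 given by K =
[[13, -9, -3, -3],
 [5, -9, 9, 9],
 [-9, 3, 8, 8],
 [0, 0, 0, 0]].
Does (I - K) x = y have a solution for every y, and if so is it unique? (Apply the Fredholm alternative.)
(I - K) is invertible (det(I - K) = -105 ≠ 0), so for every y in C^4 the equation (I - K) x = y has a unique solution.

K has rank 2 and factors as K = U V^T = u1 v1^T + u2 v2^T with u1 = (-3, -3, 1, 0), v1 = (-3, 3, -1, -1), u2 = (2, -2, -3, 0), v2 = (2, 0, -3, -3) (multiplying out reproduces the displayed K). The nonzero eigenvalues of U V^T coincide with those of the 2 x 2 matrix G = V^T U = [[v1·u1, v1·u2], [v2·u1, v2·u2]] = [[-1, -9], [-9, 13]], and by the Sylvester determinant identity det(I_4 - U V^T) = det(I_2 - V^T U) = det([[2, 9], [9, -12]]) = (2)(-12) - (9)(9) = -105. (Direct check: I - K =
[[-12, 9, 3, 3],
 [-5, 10, -9, -9],
 [9, -3, -7, -8],
 [0, 0, 0, 1]]
has determinant -105.) The finite-dimensional Fredholm alternative says: either (I - K) is invertible, or ker(I - K) ≠ {0} and then range(I - K) = ker((I - K)^*)^⊥, with dim ker(I - K) = dim ker((I - K)^*). Since det(I - K) ≠ 0, 1 is not an eigenvalue of K and ker(I - K) = {0}, so we are in the first case: for every y there is a unique x = (I - K)^(-1) y. (Explicitly, by the Woodbury identity, (I - U V^T)^(-1) = I + U (I_2 - G)^(-1) V^T.)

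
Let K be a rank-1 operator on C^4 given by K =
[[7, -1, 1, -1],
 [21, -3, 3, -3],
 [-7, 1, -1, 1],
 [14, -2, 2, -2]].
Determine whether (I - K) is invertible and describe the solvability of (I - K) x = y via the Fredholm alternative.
(I - K) is singular (det(I - K) = 0, i.e. 1 ∈ sigma(K)). (I - K) x = y is solvable iff y ⊥ ker((I - K)^*) = span{(7, -1, 1, -1)}, i.e. iff 7y_1 - y_2 + y_3 - y_4 = 0. When solvable, the solutions are x = y + c·(1, 3, -1, 2), c arbitrary (ker(I - K) = span{(1, 3, -1, 2)}, dimension 1).

K has rank 1, so it is an outer product K = u v^T: every row of K is a multiple of one row vector. Reading off the entries, u = (1, 3, -1, 2) and v = (7, -1, 1, -1) (row i of K equals u_i·v^T). A rank-one matrix u v^T satisfies K u = u (v·u) and kills the (3)-dimensional subspace v^⊥, so its characteristic polynomial is lambda^3 (lambda - v·u) with v·u = tr K = 1. Hence the eigenvalues of I - K are 1 (multiplicity 3) and 1 - (1) = 0, so det(I - K) = 0. (Direct check: I - K =
[[-6, 1, -1, 1],
 [-21, 4, -3, 3],
 [7, -1, 2, -1],
 [-14, 2, -2, 3]]
has determinant 0.) So 1 is an eigenvalue of K and (I - K) is not invertible. The finite-dimensional Fredholm alternative says: either (I - K) is invertible, or ker(I - K) ≠ {0} and then range(I - K) = ker((I - K)^*)^⊥, with dim ker(I - K) = dim ker((I - K)^*). We are in the second case, so we need both kernels. Kernel of I - K: (I - K) u = u - u (v·u) = u - u = 0, so ker(I - K) = span{u} = span{(1, 3, -1, 2)} (it is exactly 1-dimensional because rank(I - K) = 3). Kernel of the adjoint: K is real, so (I - K)^* = I - K^T = I - v u^T, and (I - v u^T) v = v - v (u·v) = 0; hence ker((I - K)^*) = span{v} = span{(7, -1, 1, -1)}. Therefore (I - K) x = y is solvable iff <y, v> = 0, i.e. iff 7y_1 - y_2 + y_3 - y_4 = 0. When this holds, K y = u (v·y) = 0, so (I - K) y = y and x = y is a particular solution; the full solution set is the line x = y + c·u = y + c·(1, 3, -1, 2), c ∈ C.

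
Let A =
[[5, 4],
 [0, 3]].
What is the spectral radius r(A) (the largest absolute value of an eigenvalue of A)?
r(A) = 5

The eigenvalues of A are the roots of its characteristic polynomial. With M = A (coefficients from the trace and determinant):
  p(λ) = det(λ I - M) = λ^2 - 8λ + 15.
For λ^2 - 8λ + 15 the discriminant is 4. It is a perfect square (2^2), so the roots are rational: λ = (8 ± 2)/2 = 5, 3.
Thus the eigenvalues (to 4 decimals) are 5 (modulus 5); 3 (modulus 3). The spectral radius is the largest modulus: r(A) = 5. (Cross-check: r(A) ≤ ||A||_2 ≈ 6.7082; equality holds whenever A is normal, though it can also hold for some non-normal A.)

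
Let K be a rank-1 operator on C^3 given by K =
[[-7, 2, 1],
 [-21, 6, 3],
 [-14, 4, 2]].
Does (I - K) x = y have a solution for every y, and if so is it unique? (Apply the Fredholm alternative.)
(I - K) is singular (det(I - K) = 0, i.e. 1 ∈ sigma(K)). (I - K) x = y is solvable iff y ⊥ ker((I - K)^*) = span{(-7, 2, 1)}, i.e. iff -7y_1 + 2y_2 + y_3 = 0. When solvable, the solutions are x = y + c·(1, 3, 2), c arbitrary (ker(I - K) = span{(1, 3, 2)}, dimension 1).

K has rank 1, so it is an outer product K = u v^T: every row of K is a multiple of one row vector. Reading off the entries, u = (1, 3, 2) and v = (-7, 2, 1) (row i of K equals u_i·v^T). A rank-one matrix u v^T satisfies K u = u (v·u) and kills the (2)-dimensional subspace v^⊥, so its characteristic polynomial is lambda^2 (lambda - v·u) with v·u = tr K = 1. Hence the eigenvalues of I - K are 1 (multiplicity 2) and 1 - (1) = 0, so det(I - K) = 0. (Direct check: I - K =
[[8, -2, -1],
 [21, -5, -3],
 [14, -4, -1]]
has determinant 0.) So 1 is an eigenvalue of K and (I - K) is not invertible. The finite-dimensional Fredholm alternative says: either (I - K) is invertible, or ker(I - K) ≠ {0} and then range(I - K) = ker((I - K)^*)^⊥, with dim ker(I - K) = dim ker((I - K)^*). We are in the second case, so we need both kernels. Kernel of I - K: (I - K) u = u - u (v·u) = u - u = 0, so ker(I - K) = span{u} = span{(1, 3, 2)} (it is exactly 1-dimensional because rank(I - K) = 2). Kernel of the adjoint: K is real, so (I - K)^* = I - K^T = I - v u^T, and (I - v u^T) v = v - v (u·v) = 0; hence ker((I - K)^*) = span{v} = span{(-7, 2, 1)}. Therefore (I - K) x = y is solvable iff <y, v> = 0, i.e. iff -7y_1 + 2y_2 + y_3 = 0. When this holds, K y = u (v·y) = 0, so (I - K) y = y and x = y is a particular solution; the full solution set is the line x = y + c·u = y + c·(1, 3, 2), c ∈ C.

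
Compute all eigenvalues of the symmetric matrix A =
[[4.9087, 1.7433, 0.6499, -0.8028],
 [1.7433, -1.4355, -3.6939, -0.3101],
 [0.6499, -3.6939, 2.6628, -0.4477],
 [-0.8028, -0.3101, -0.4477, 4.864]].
sigma(A) ≈ {-4, 4, 5, 6}

A is real symmetric, so its spectrum consists of real eigenvalues. Expanding the characteristic polynomial of the displayed matrix gives
  det(λ I - A) = p(λ) = λ^4 + (-11)λ^3 + (14)λ^2 + (175.9989)λ + (-479.9959).
Solving p(λ) = 0 yields eigenvalues ≈ -4, 4, 5, 6. (A is shown rounded to 4 decimals, so these recover the underlying integer eigenvalues to within that precision.)
Verification: the trace of A = 11 equals the sum of eigenvalues 11, and det(A) ≈ -479.9959 matches the eigenvalue product -480.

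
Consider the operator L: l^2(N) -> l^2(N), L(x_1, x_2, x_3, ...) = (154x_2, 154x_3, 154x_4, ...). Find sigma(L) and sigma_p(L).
sigma(L) = closed disk {z in C : |z| ≤ 154}; sigma_p(L) = open disk {z in C : |z| < 154}

Note L = 154·V where V is the unit left shift (V x)_k = x_{k+1}; so sigma(L) = 154·sigma(V) and ||L|| = 154||V||. ||L x||^2 = 23716sum_{k≥2} |x_k|^2 ≤ 23716||x||^2, with equality on {x : x_1 = 0}, so ||L|| = 154. For any lambda with |lambda| < 154, set r = lambda/154 (|r| < 1); the vector x = (1, r, r^2, ...) is in l^2 and satisfies L x = 154(r, r^2, ...) = lambda x, so lambda is an eigenvalue. On the boundary |lambda| = 154 the geometric series diverges, so no l^2 eigenvector exists, but these lambda lie in the approximate point spectrum. Hence sigma(L) is the closed disk of radius 154 and sigma_p(L) is the open disk.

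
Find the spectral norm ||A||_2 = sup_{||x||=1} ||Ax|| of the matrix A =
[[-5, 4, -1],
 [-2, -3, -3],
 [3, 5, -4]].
||A||_2 ≈ 7.5698 (= sqrt(largest eigenvalue of A^T A))

||A||_2 = sigma_max(A) = sqrt(lambda_max(A^T A)). Form the symmetric matrix M = A^T A =
[[38, 1, -1],
 [1, 50, -15],
 [-1, -15, 26]].
Its characteristic polynomial (trace, sum of principal 2x2 minors, determinant of M give the coefficients) is
  p(λ) = det(λ I - M) = λ^3 - 114λ^2 + 3961λ - 40804.
No integer candidate from the rational root theorem (±divisors of 40804) is a root, so the roots are irrational. The cubic discriminant is Δ = 204234944 > 0, so there are three distinct real roots. p(18) = -610 and p(19) = 160 have opposite signs, so a root lies in (18, 19); Newton's method refines it to λ ≈ 18.7792. p(37) = 340 and p(38) = -30 have opposite signs, so a root lies in (37, 38); Newton's method refines it to λ ≈ 37.9191. p(57) = -220 and p(58) = 550 have opposite signs, so a root lies in (57, 58); Newton's method refines it to λ ≈ 57.3017. Check (Vieta): the three roots sum to 114, matching tr M = 114.
So the eigenvalues of A^T A are ≈ 18.7792, 37.9191, 57.3017 (all ≥ 0, as they must be for A^T A). The largest is λ_max ≈ 57.3017, hence ||A||_2 = sqrt(λ_max) ≈ 7.5698.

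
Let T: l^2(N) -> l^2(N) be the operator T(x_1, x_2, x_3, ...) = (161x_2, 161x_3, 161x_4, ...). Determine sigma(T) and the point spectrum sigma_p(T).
sigma(T) = closed disk {z in C : |z| ≤ 161}; sigma_p(T) = open disk {z in C : |z| < 161}

Note T = 161·V where V is the unit left shift (V x)_k = x_{k+1}; so sigma(T) = 161·sigma(V) and ||T|| = 161||V||. ||T x||^2 = 25921sum_{k≥2} |x_k|^2 ≤ 25921||x||^2, with equality on {x : x_1 = 0}, so ||T|| = 161. For any lambda with |lambda| < 161, set r = lambda/161 (|r| < 1); the vector x = (1, r, r^2, ...) is in l^2 and satisfies T x = 161(r, r^2, ...) = lambda x, so lambda is an eigenvalue. On the boundary |lambda| = 161 the geometric series diverges, so no l^2 eigenvector exists, but these lambda lie in the approximate point spectrum. Hence sigma(T) is the closed disk of radius 161 and sigma_p(T) is the open disk.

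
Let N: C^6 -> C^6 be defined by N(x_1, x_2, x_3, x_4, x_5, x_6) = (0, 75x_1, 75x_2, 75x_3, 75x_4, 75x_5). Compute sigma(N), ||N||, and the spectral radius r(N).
sigma(N) = {0}; ||N|| = 75; r(N) = 0. (N is nilpotent with N^6 = 0.)

On C^6, N is a strictly lower-triangular matrix with 75 on the subdiagonal and zeros elsewhere, so its characteristic polynomial is lambda^6 and every eigenvalue is 0: sigma(N) = {0}. For the operator norm, N e_i = 75e_{i+1} for i = 1, ..., 5 and N e_6 = 0, so the singular values of N are 75 (with multiplicity 5) and 0; hence ||N|| = 75. The spectral radius r(N) = max|lambda| = 0. Note ||N|| > r(N) — characteristic of non-normal nilpotent operators. Indeed N^6 = 0.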